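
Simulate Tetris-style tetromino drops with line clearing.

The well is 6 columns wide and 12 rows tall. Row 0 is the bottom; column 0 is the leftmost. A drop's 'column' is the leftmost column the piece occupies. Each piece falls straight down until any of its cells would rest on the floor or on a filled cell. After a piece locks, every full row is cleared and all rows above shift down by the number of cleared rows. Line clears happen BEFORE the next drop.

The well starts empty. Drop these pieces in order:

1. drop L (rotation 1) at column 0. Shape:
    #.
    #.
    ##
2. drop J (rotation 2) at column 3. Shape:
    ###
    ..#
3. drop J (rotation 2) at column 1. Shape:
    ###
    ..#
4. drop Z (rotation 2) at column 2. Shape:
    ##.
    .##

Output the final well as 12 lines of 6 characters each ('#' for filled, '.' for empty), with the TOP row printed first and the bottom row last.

Answer: ......
......
......
......
......
......
..##..
...##.
.###..
#..#..
#..###
##...#

Derivation:
Drop 1: L rot1 at col 0 lands with bottom-row=0; cleared 0 line(s) (total 0); column heights now [3 1 0 0 0 0], max=3
Drop 2: J rot2 at col 3 lands with bottom-row=0; cleared 0 line(s) (total 0); column heights now [3 1 0 2 2 2], max=3
Drop 3: J rot2 at col 1 lands with bottom-row=2; cleared 0 line(s) (total 0); column heights now [3 4 4 4 2 2], max=4
Drop 4: Z rot2 at col 2 lands with bottom-row=4; cleared 0 line(s) (total 0); column heights now [3 4 6 6 5 2], max=6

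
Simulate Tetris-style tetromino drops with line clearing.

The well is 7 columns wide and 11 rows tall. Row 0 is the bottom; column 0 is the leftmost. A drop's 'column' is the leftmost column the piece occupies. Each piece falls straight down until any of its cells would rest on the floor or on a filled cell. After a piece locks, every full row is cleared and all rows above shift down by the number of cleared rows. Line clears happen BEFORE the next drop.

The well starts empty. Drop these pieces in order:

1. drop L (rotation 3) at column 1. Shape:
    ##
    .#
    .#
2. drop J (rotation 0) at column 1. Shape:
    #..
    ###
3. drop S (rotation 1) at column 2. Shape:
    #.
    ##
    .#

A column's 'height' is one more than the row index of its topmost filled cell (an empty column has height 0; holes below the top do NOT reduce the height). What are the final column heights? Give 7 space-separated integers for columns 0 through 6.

Answer: 0 5 7 6 0 0 0

Derivation:
Drop 1: L rot3 at col 1 lands with bottom-row=0; cleared 0 line(s) (total 0); column heights now [0 3 3 0 0 0 0], max=3
Drop 2: J rot0 at col 1 lands with bottom-row=3; cleared 0 line(s) (total 0); column heights now [0 5 4 4 0 0 0], max=5
Drop 3: S rot1 at col 2 lands with bottom-row=4; cleared 0 line(s) (total 0); column heights now [0 5 7 6 0 0 0], max=7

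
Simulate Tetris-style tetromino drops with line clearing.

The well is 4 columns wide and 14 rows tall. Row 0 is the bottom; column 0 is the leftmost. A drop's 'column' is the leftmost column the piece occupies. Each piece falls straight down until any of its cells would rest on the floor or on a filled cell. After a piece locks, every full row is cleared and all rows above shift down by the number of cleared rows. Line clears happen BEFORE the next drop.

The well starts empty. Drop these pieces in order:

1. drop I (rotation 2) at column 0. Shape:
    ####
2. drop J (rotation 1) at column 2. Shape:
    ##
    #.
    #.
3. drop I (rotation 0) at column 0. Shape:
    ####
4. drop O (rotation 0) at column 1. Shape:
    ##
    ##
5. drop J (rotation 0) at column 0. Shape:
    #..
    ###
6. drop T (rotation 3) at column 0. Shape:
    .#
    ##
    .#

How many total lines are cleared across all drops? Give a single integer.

Drop 1: I rot2 at col 0 lands with bottom-row=0; cleared 1 line(s) (total 1); column heights now [0 0 0 0], max=0
Drop 2: J rot1 at col 2 lands with bottom-row=0; cleared 0 line(s) (total 1); column heights now [0 0 3 3], max=3
Drop 3: I rot0 at col 0 lands with bottom-row=3; cleared 1 line(s) (total 2); column heights now [0 0 3 3], max=3
Drop 4: O rot0 at col 1 lands with bottom-row=3; cleared 0 line(s) (total 2); column heights now [0 5 5 3], max=5
Drop 5: J rot0 at col 0 lands with bottom-row=5; cleared 0 line(s) (total 2); column heights now [7 6 6 3], max=7
Drop 6: T rot3 at col 0 lands with bottom-row=6; cleared 0 line(s) (total 2); column heights now [8 9 6 3], max=9

Answer: 2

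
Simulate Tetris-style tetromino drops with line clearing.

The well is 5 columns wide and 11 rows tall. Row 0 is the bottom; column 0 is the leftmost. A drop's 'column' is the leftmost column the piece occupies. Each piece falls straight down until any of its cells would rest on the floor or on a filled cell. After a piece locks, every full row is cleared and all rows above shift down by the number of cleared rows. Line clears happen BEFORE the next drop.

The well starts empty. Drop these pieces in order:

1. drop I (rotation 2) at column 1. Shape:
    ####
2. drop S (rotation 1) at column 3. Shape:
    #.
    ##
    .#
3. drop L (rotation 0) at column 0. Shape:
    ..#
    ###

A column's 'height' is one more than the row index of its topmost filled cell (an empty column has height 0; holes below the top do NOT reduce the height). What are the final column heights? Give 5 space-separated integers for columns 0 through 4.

Answer: 2 2 3 4 3

Derivation:
Drop 1: I rot2 at col 1 lands with bottom-row=0; cleared 0 line(s) (total 0); column heights now [0 1 1 1 1], max=1
Drop 2: S rot1 at col 3 lands with bottom-row=1; cleared 0 line(s) (total 0); column heights now [0 1 1 4 3], max=4
Drop 3: L rot0 at col 0 lands with bottom-row=1; cleared 0 line(s) (total 0); column heights now [2 2 3 4 3], max=4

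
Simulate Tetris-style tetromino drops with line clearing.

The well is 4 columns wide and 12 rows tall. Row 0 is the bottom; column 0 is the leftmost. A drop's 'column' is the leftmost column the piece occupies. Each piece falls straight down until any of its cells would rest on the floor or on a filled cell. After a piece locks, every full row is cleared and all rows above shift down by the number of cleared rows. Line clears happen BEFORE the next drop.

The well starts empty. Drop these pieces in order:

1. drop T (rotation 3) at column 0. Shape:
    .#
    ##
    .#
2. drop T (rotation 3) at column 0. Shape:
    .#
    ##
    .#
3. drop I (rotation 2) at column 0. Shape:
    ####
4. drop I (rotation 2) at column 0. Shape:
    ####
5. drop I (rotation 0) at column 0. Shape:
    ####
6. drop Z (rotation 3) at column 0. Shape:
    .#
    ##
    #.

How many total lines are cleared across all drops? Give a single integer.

Answer: 3

Derivation:
Drop 1: T rot3 at col 0 lands with bottom-row=0; cleared 0 line(s) (total 0); column heights now [2 3 0 0], max=3
Drop 2: T rot3 at col 0 lands with bottom-row=3; cleared 0 line(s) (total 0); column heights now [5 6 0 0], max=6
Drop 3: I rot2 at col 0 lands with bottom-row=6; cleared 1 line(s) (total 1); column heights now [5 6 0 0], max=6
Drop 4: I rot2 at col 0 lands with bottom-row=6; cleared 1 line(s) (total 2); column heights now [5 6 0 0], max=6
Drop 5: I rot0 at col 0 lands with bottom-row=6; cleared 1 line(s) (total 3); column heights now [5 6 0 0], max=6
Drop 6: Z rot3 at col 0 lands with bottom-row=5; cleared 0 line(s) (total 3); column heights now [7 8 0 0], max=8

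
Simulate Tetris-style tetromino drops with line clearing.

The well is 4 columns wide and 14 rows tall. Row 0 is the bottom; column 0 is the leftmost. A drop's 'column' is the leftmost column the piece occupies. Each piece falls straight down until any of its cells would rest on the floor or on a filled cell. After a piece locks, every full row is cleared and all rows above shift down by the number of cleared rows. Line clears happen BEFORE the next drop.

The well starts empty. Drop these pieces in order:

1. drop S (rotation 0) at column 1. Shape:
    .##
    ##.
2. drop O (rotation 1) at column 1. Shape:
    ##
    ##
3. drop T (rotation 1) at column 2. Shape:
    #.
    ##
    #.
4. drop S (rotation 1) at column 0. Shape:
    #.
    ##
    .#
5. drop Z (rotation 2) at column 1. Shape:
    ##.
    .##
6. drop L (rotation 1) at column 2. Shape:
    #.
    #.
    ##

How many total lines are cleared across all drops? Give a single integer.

Answer: 1

Derivation:
Drop 1: S rot0 at col 1 lands with bottom-row=0; cleared 0 line(s) (total 0); column heights now [0 1 2 2], max=2
Drop 2: O rot1 at col 1 lands with bottom-row=2; cleared 0 line(s) (total 0); column heights now [0 4 4 2], max=4
Drop 3: T rot1 at col 2 lands with bottom-row=4; cleared 0 line(s) (total 0); column heights now [0 4 7 6], max=7
Drop 4: S rot1 at col 0 lands with bottom-row=4; cleared 1 line(s) (total 1); column heights now [6 5 6 2], max=6
Drop 5: Z rot2 at col 1 lands with bottom-row=6; cleared 0 line(s) (total 1); column heights now [6 8 8 7], max=8
Drop 6: L rot1 at col 2 lands with bottom-row=8; cleared 0 line(s) (total 1); column heights now [6 8 11 9], max=11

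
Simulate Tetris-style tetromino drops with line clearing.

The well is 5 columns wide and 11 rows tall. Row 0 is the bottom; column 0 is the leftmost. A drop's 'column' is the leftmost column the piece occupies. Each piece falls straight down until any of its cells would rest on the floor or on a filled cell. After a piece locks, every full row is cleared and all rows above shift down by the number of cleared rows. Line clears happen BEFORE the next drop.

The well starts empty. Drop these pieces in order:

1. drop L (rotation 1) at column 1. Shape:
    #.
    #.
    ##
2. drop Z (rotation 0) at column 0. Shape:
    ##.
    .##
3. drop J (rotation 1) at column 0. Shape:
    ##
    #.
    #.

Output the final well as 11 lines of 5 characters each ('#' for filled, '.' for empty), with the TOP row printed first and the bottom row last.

Answer: .....
.....
.....
##...
#....
#....
##...
.##..
.#...
.#...
.##..

Derivation:
Drop 1: L rot1 at col 1 lands with bottom-row=0; cleared 0 line(s) (total 0); column heights now [0 3 1 0 0], max=3
Drop 2: Z rot0 at col 0 lands with bottom-row=3; cleared 0 line(s) (total 0); column heights now [5 5 4 0 0], max=5
Drop 3: J rot1 at col 0 lands with bottom-row=5; cleared 0 line(s) (total 0); column heights now [8 8 4 0 0], max=8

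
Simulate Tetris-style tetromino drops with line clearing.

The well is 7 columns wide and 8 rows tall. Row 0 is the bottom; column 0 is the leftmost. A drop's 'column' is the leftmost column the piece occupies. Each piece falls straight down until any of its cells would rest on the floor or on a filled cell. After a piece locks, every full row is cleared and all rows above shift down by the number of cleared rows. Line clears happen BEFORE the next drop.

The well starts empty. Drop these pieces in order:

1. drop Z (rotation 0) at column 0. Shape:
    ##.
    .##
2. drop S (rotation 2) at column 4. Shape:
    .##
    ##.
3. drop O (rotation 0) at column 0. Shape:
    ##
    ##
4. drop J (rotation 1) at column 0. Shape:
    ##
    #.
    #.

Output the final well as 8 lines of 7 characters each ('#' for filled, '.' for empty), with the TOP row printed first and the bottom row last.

Answer: .......
##.....
#......
#......
##.....
##.....
##...##
.##.##.

Derivation:
Drop 1: Z rot0 at col 0 lands with bottom-row=0; cleared 0 line(s) (total 0); column heights now [2 2 1 0 0 0 0], max=2
Drop 2: S rot2 at col 4 lands with bottom-row=0; cleared 0 line(s) (total 0); column heights now [2 2 1 0 1 2 2], max=2
Drop 3: O rot0 at col 0 lands with bottom-row=2; cleared 0 line(s) (total 0); column heights now [4 4 1 0 1 2 2], max=4
Drop 4: J rot1 at col 0 lands with bottom-row=4; cleared 0 line(s) (total 0); column heights now [7 7 1 0 1 2 2], max=7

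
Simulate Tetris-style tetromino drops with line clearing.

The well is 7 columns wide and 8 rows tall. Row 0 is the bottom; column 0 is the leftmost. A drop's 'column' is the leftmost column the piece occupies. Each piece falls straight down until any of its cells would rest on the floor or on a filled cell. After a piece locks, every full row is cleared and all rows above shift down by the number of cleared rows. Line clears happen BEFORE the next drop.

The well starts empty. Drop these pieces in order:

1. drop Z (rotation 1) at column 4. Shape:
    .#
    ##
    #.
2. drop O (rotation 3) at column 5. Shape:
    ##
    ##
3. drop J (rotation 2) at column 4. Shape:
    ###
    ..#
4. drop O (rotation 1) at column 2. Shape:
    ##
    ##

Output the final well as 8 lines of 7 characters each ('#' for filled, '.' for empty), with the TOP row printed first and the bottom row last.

Answer: .......
....###
......#
.....##
.....##
.....#.
..####.
..###..

Derivation:
Drop 1: Z rot1 at col 4 lands with bottom-row=0; cleared 0 line(s) (total 0); column heights now [0 0 0 0 2 3 0], max=3
Drop 2: O rot3 at col 5 lands with bottom-row=3; cleared 0 line(s) (total 0); column heights now [0 0 0 0 2 5 5], max=5
Drop 3: J rot2 at col 4 lands with bottom-row=5; cleared 0 line(s) (total 0); column heights now [0 0 0 0 7 7 7], max=7
Drop 4: O rot1 at col 2 lands with bottom-row=0; cleared 0 line(s) (total 0); column heights now [0 0 2 2 7 7 7], max=7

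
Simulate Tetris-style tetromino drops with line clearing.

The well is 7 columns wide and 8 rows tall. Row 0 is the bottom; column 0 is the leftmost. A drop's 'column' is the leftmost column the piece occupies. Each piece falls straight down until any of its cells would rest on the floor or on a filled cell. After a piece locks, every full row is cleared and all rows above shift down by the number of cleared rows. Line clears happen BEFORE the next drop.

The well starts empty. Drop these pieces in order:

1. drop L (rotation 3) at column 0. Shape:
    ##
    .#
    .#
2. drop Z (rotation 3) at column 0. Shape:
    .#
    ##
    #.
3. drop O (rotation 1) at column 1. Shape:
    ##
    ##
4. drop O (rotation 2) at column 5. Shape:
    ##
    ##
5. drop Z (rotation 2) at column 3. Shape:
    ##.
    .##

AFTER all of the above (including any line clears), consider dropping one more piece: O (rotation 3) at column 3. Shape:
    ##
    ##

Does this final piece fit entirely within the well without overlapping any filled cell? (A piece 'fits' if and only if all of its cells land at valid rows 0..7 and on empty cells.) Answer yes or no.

Drop 1: L rot3 at col 0 lands with bottom-row=0; cleared 0 line(s) (total 0); column heights now [3 3 0 0 0 0 0], max=3
Drop 2: Z rot3 at col 0 lands with bottom-row=3; cleared 0 line(s) (total 0); column heights now [5 6 0 0 0 0 0], max=6
Drop 3: O rot1 at col 1 lands with bottom-row=6; cleared 0 line(s) (total 0); column heights now [5 8 8 0 0 0 0], max=8
Drop 4: O rot2 at col 5 lands with bottom-row=0; cleared 0 line(s) (total 0); column heights now [5 8 8 0 0 2 2], max=8
Drop 5: Z rot2 at col 3 lands with bottom-row=2; cleared 0 line(s) (total 0); column heights now [5 8 8 4 4 3 2], max=8
Test piece O rot3 at col 3 (width 2): heights before test = [5 8 8 4 4 3 2]; fits = True

Answer: yes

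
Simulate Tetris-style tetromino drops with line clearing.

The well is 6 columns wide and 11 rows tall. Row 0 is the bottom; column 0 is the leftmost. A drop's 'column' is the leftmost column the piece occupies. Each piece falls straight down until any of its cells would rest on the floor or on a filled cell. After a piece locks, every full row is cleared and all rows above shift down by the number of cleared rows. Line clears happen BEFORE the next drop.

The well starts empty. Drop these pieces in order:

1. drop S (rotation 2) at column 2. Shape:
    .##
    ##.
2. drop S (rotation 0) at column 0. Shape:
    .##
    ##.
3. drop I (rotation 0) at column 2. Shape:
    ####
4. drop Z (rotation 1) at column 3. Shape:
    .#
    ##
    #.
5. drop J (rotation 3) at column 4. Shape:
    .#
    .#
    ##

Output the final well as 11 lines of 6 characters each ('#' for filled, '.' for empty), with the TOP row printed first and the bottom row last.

Answer: ......
......
.....#
.....#
....##
....#.
...##.
...#..
..####
.####.
####..

Derivation:
Drop 1: S rot2 at col 2 lands with bottom-row=0; cleared 0 line(s) (total 0); column heights now [0 0 1 2 2 0], max=2
Drop 2: S rot0 at col 0 lands with bottom-row=0; cleared 0 line(s) (total 0); column heights now [1 2 2 2 2 0], max=2
Drop 3: I rot0 at col 2 lands with bottom-row=2; cleared 0 line(s) (total 0); column heights now [1 2 3 3 3 3], max=3
Drop 4: Z rot1 at col 3 lands with bottom-row=3; cleared 0 line(s) (total 0); column heights now [1 2 3 5 6 3], max=6
Drop 5: J rot3 at col 4 lands with bottom-row=6; cleared 0 line(s) (total 0); column heights now [1 2 3 5 7 9], max=9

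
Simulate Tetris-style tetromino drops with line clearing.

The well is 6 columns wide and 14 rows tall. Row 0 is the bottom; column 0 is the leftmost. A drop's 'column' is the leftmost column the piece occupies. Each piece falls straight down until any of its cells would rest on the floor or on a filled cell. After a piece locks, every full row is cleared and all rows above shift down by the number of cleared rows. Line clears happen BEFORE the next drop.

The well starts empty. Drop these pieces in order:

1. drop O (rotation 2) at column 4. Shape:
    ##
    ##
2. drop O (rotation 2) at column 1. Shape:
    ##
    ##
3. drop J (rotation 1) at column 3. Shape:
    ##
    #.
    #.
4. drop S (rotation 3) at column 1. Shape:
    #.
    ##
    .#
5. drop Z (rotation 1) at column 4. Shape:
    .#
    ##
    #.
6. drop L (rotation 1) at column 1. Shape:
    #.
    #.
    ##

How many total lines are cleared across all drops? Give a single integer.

Drop 1: O rot2 at col 4 lands with bottom-row=0; cleared 0 line(s) (total 0); column heights now [0 0 0 0 2 2], max=2
Drop 2: O rot2 at col 1 lands with bottom-row=0; cleared 0 line(s) (total 0); column heights now [0 2 2 0 2 2], max=2
Drop 3: J rot1 at col 3 lands with bottom-row=0; cleared 0 line(s) (total 0); column heights now [0 2 2 3 3 2], max=3
Drop 4: S rot3 at col 1 lands with bottom-row=2; cleared 0 line(s) (total 0); column heights now [0 5 4 3 3 2], max=5
Drop 5: Z rot1 at col 4 lands with bottom-row=3; cleared 0 line(s) (total 0); column heights now [0 5 4 3 5 6], max=6
Drop 6: L rot1 at col 1 lands with bottom-row=5; cleared 0 line(s) (total 0); column heights now [0 8 6 3 5 6], max=8

Answer: 0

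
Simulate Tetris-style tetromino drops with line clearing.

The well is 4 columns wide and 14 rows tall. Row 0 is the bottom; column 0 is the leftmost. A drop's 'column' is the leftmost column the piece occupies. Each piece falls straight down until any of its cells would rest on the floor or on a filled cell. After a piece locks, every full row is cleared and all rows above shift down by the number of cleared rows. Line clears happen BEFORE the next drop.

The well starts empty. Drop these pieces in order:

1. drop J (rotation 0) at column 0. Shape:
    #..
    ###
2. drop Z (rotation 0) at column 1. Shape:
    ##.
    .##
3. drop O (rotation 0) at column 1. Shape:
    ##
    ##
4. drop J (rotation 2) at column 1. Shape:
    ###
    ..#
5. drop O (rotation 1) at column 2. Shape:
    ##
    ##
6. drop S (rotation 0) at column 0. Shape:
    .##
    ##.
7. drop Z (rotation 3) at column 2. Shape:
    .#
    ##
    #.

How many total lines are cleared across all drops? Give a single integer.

Answer: 1

Derivation:
Drop 1: J rot0 at col 0 lands with bottom-row=0; cleared 0 line(s) (total 0); column heights now [2 1 1 0], max=2
Drop 2: Z rot0 at col 1 lands with bottom-row=1; cleared 0 line(s) (total 0); column heights now [2 3 3 2], max=3
Drop 3: O rot0 at col 1 lands with bottom-row=3; cleared 0 line(s) (total 0); column heights now [2 5 5 2], max=5
Drop 4: J rot2 at col 1 lands with bottom-row=4; cleared 0 line(s) (total 0); column heights now [2 6 6 6], max=6
Drop 5: O rot1 at col 2 lands with bottom-row=6; cleared 0 line(s) (total 0); column heights now [2 6 8 8], max=8
Drop 6: S rot0 at col 0 lands with bottom-row=7; cleared 1 line(s) (total 1); column heights now [2 8 8 7], max=8
Drop 7: Z rot3 at col 2 lands with bottom-row=8; cleared 0 line(s) (total 1); column heights now [2 8 10 11], max=11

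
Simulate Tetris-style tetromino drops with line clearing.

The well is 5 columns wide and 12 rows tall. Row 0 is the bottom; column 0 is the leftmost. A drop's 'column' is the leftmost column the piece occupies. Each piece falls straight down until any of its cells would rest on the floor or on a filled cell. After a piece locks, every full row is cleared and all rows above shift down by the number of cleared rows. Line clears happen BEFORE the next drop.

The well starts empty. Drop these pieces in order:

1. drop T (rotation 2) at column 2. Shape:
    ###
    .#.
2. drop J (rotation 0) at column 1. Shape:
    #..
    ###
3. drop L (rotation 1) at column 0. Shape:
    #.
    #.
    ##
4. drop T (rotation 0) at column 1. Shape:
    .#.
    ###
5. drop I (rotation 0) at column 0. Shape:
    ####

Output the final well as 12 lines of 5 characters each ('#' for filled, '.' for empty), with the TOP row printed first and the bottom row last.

Answer: .....
.....
.....
.....
####.
#.#..
####.
##...
.#...
.###.
..###
...#.

Derivation:
Drop 1: T rot2 at col 2 lands with bottom-row=0; cleared 0 line(s) (total 0); column heights now [0 0 2 2 2], max=2
Drop 2: J rot0 at col 1 lands with bottom-row=2; cleared 0 line(s) (total 0); column heights now [0 4 3 3 2], max=4
Drop 3: L rot1 at col 0 lands with bottom-row=4; cleared 0 line(s) (total 0); column heights now [7 5 3 3 2], max=7
Drop 4: T rot0 at col 1 lands with bottom-row=5; cleared 0 line(s) (total 0); column heights now [7 6 7 6 2], max=7
Drop 5: I rot0 at col 0 lands with bottom-row=7; cleared 0 line(s) (total 0); column heights now [8 8 8 8 2], max=8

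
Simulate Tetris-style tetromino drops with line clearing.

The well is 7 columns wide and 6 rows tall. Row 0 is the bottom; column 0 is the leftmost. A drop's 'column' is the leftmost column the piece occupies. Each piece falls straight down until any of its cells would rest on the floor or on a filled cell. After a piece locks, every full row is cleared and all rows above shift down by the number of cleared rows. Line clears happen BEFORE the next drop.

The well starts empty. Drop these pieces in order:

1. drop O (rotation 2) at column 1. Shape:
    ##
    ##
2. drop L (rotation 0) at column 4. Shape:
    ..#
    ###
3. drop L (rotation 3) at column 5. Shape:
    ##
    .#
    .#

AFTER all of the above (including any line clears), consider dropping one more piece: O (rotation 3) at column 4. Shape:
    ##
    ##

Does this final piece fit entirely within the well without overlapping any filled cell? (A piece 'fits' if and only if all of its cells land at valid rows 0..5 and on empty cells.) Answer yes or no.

Drop 1: O rot2 at col 1 lands with bottom-row=0; cleared 0 line(s) (total 0); column heights now [0 2 2 0 0 0 0], max=2
Drop 2: L rot0 at col 4 lands with bottom-row=0; cleared 0 line(s) (total 0); column heights now [0 2 2 0 1 1 2], max=2
Drop 3: L rot3 at col 5 lands with bottom-row=2; cleared 0 line(s) (total 0); column heights now [0 2 2 0 1 5 5], max=5
Test piece O rot3 at col 4 (width 2): heights before test = [0 2 2 0 1 5 5]; fits = False

Answer: no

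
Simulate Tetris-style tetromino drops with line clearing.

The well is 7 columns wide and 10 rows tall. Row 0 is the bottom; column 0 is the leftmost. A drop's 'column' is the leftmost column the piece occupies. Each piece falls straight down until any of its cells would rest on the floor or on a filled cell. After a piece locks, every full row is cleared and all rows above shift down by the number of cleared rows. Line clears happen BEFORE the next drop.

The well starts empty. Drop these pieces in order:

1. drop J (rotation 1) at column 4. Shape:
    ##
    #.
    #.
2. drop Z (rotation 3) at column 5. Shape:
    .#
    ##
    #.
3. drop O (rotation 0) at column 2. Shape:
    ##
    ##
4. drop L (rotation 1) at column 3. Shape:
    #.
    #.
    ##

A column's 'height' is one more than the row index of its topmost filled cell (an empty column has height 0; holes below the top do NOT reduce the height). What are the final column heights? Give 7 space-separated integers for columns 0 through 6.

Drop 1: J rot1 at col 4 lands with bottom-row=0; cleared 0 line(s) (total 0); column heights now [0 0 0 0 3 3 0], max=3
Drop 2: Z rot3 at col 5 lands with bottom-row=3; cleared 0 line(s) (total 0); column heights now [0 0 0 0 3 5 6], max=6
Drop 3: O rot0 at col 2 lands with bottom-row=0; cleared 0 line(s) (total 0); column heights now [0 0 2 2 3 5 6], max=6
Drop 4: L rot1 at col 3 lands with bottom-row=3; cleared 0 line(s) (total 0); column heights now [0 0 2 6 4 5 6], max=6

Answer: 0 0 2 6 4 5 6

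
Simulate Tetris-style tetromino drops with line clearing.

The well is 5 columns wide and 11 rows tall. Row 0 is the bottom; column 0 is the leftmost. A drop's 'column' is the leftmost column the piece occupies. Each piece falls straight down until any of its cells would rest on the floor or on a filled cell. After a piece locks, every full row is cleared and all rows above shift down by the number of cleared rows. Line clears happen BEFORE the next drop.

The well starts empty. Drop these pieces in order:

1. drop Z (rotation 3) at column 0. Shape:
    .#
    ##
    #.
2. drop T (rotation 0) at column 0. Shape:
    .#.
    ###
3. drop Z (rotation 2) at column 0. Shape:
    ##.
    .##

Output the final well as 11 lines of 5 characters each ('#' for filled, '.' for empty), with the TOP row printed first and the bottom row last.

Drop 1: Z rot3 at col 0 lands with bottom-row=0; cleared 0 line(s) (total 0); column heights now [2 3 0 0 0], max=3
Drop 2: T rot0 at col 0 lands with bottom-row=3; cleared 0 line(s) (total 0); column heights now [4 5 4 0 0], max=5
Drop 3: Z rot2 at col 0 lands with bottom-row=5; cleared 0 line(s) (total 0); column heights now [7 7 6 0 0], max=7

Answer: .....
.....
.....
.....
##...
.##..
.#...
###..
.#...
##...
#....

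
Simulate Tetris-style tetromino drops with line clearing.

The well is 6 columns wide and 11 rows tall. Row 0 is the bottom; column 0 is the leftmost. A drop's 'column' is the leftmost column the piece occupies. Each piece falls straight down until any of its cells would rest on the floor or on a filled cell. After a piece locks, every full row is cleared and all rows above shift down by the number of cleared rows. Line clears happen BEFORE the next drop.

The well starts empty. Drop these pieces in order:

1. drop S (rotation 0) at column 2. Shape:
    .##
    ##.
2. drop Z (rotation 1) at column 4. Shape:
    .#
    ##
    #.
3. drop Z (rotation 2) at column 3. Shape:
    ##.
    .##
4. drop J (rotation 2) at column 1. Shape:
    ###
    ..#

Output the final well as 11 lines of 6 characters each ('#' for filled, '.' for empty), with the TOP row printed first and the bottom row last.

Drop 1: S rot0 at col 2 lands with bottom-row=0; cleared 0 line(s) (total 0); column heights now [0 0 1 2 2 0], max=2
Drop 2: Z rot1 at col 4 lands with bottom-row=2; cleared 0 line(s) (total 0); column heights now [0 0 1 2 4 5], max=5
Drop 3: Z rot2 at col 3 lands with bottom-row=5; cleared 0 line(s) (total 0); column heights now [0 0 1 7 7 6], max=7
Drop 4: J rot2 at col 1 lands with bottom-row=7; cleared 0 line(s) (total 0); column heights now [0 9 9 9 7 6], max=9

Answer: ......
......
.###..
...#..
...##.
....##
.....#
....##
....#.
...##.
..##..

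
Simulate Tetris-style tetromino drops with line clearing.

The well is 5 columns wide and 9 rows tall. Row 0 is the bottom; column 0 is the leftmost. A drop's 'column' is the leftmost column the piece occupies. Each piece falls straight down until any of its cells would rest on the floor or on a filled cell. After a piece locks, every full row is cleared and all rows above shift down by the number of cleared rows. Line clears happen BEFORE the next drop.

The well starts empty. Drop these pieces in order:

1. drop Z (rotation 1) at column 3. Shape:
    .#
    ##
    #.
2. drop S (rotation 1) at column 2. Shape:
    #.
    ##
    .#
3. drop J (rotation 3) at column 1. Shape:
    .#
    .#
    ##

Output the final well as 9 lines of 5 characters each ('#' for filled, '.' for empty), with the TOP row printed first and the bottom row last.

Drop 1: Z rot1 at col 3 lands with bottom-row=0; cleared 0 line(s) (total 0); column heights now [0 0 0 2 3], max=3
Drop 2: S rot1 at col 2 lands with bottom-row=2; cleared 0 line(s) (total 0); column heights now [0 0 5 4 3], max=5
Drop 3: J rot3 at col 1 lands with bottom-row=5; cleared 0 line(s) (total 0); column heights now [0 6 8 4 3], max=8

Answer: .....
..#..
..#..
.##..
..#..
..##.
...##
...##
...#.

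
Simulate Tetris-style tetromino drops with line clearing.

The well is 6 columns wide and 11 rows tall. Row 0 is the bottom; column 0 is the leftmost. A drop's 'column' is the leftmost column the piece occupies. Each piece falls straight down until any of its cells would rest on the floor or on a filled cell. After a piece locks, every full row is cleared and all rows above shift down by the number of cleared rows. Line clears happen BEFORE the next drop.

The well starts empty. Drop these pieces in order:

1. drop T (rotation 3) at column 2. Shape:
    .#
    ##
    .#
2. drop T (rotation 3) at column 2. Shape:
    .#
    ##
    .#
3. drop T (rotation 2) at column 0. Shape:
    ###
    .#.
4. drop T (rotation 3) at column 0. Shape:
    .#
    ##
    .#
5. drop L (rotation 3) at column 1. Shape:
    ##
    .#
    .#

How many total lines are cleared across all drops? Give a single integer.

Drop 1: T rot3 at col 2 lands with bottom-row=0; cleared 0 line(s) (total 0); column heights now [0 0 2 3 0 0], max=3
Drop 2: T rot3 at col 2 lands with bottom-row=3; cleared 0 line(s) (total 0); column heights now [0 0 5 6 0 0], max=6
Drop 3: T rot2 at col 0 lands with bottom-row=4; cleared 0 line(s) (total 0); column heights now [6 6 6 6 0 0], max=6
Drop 4: T rot3 at col 0 lands with bottom-row=6; cleared 0 line(s) (total 0); column heights now [8 9 6 6 0 0], max=9
Drop 5: L rot3 at col 1 lands with bottom-row=7; cleared 0 line(s) (total 0); column heights now [8 10 10 6 0 0], max=10

Answer: 0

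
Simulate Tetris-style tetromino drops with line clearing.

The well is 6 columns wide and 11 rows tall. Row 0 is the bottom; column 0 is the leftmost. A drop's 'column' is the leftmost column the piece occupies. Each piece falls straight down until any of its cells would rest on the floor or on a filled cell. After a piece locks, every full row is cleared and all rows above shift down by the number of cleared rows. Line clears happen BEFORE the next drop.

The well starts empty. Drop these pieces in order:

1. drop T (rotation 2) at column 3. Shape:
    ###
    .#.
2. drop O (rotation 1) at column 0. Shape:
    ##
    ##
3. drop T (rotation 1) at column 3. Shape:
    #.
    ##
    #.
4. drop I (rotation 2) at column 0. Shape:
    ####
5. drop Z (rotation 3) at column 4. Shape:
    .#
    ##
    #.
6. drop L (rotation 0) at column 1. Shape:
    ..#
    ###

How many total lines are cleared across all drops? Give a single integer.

Answer: 1

Derivation:
Drop 1: T rot2 at col 3 lands with bottom-row=0; cleared 0 line(s) (total 0); column heights now [0 0 0 2 2 2], max=2
Drop 2: O rot1 at col 0 lands with bottom-row=0; cleared 0 line(s) (total 0); column heights now [2 2 0 2 2 2], max=2
Drop 3: T rot1 at col 3 lands with bottom-row=2; cleared 0 line(s) (total 0); column heights now [2 2 0 5 4 2], max=5
Drop 4: I rot2 at col 0 lands with bottom-row=5; cleared 0 line(s) (total 0); column heights now [6 6 6 6 4 2], max=6
Drop 5: Z rot3 at col 4 lands with bottom-row=4; cleared 1 line(s) (total 1); column heights now [2 2 0 5 5 6], max=6
Drop 6: L rot0 at col 1 lands with bottom-row=5; cleared 0 line(s) (total 1); column heights now [2 6 6 7 5 6], max=7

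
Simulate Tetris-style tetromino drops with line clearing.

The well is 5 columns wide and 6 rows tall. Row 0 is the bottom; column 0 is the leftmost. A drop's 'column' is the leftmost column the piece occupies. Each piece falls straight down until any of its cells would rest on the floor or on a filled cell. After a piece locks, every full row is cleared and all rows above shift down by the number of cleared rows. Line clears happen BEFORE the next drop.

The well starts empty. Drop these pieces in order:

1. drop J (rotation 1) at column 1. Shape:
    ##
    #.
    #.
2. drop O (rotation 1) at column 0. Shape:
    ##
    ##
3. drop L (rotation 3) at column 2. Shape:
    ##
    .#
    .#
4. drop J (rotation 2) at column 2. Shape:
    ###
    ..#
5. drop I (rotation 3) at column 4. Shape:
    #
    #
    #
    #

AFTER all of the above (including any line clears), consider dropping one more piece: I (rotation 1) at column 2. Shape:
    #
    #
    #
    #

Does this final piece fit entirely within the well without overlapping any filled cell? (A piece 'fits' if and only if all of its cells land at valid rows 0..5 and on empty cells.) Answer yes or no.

Drop 1: J rot1 at col 1 lands with bottom-row=0; cleared 0 line(s) (total 0); column heights now [0 3 3 0 0], max=3
Drop 2: O rot1 at col 0 lands with bottom-row=3; cleared 0 line(s) (total 0); column heights now [5 5 3 0 0], max=5
Drop 3: L rot3 at col 2 lands with bottom-row=1; cleared 0 line(s) (total 0); column heights now [5 5 4 4 0], max=5
Drop 4: J rot2 at col 2 lands with bottom-row=3; cleared 2 line(s) (total 2); column heights now [0 3 3 3 0], max=3
Drop 5: I rot3 at col 4 lands with bottom-row=0; cleared 0 line(s) (total 2); column heights now [0 3 3 3 4], max=4
Test piece I rot1 at col 2 (width 1): heights before test = [0 3 3 3 4]; fits = False

Answer: no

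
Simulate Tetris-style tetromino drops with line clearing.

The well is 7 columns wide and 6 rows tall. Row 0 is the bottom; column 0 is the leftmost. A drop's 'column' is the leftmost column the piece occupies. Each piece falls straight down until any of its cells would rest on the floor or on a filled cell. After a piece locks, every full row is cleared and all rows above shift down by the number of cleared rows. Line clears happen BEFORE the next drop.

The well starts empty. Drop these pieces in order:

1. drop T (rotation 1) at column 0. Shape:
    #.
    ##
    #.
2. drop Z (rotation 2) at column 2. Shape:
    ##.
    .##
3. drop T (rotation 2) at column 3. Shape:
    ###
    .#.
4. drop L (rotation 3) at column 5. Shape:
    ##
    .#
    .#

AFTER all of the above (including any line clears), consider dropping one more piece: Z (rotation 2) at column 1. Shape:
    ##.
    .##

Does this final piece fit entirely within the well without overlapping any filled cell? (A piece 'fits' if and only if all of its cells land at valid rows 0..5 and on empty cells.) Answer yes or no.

Drop 1: T rot1 at col 0 lands with bottom-row=0; cleared 0 line(s) (total 0); column heights now [3 2 0 0 0 0 0], max=3
Drop 2: Z rot2 at col 2 lands with bottom-row=0; cleared 0 line(s) (total 0); column heights now [3 2 2 2 1 0 0], max=3
Drop 3: T rot2 at col 3 lands with bottom-row=1; cleared 0 line(s) (total 0); column heights now [3 2 2 3 3 3 0], max=3
Drop 4: L rot3 at col 5 lands with bottom-row=1; cleared 0 line(s) (total 0); column heights now [3 2 2 3 3 4 4], max=4
Test piece Z rot2 at col 1 (width 3): heights before test = [3 2 2 3 3 4 4]; fits = True

Answer: yes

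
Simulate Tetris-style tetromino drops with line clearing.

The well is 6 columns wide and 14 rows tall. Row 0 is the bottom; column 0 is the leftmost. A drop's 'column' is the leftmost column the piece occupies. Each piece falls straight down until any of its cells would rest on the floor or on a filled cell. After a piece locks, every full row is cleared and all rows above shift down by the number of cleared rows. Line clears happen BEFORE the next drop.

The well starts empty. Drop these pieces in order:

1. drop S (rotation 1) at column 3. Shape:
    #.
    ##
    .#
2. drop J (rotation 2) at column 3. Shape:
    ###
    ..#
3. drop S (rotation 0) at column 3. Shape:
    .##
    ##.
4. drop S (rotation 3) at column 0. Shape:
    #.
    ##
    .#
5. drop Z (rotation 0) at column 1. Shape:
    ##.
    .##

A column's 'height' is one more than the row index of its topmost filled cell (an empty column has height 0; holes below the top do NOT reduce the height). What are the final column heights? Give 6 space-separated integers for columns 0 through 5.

Drop 1: S rot1 at col 3 lands with bottom-row=0; cleared 0 line(s) (total 0); column heights now [0 0 0 3 2 0], max=3
Drop 2: J rot2 at col 3 lands with bottom-row=2; cleared 0 line(s) (total 0); column heights now [0 0 0 4 4 4], max=4
Drop 3: S rot0 at col 3 lands with bottom-row=4; cleared 0 line(s) (total 0); column heights now [0 0 0 5 6 6], max=6
Drop 4: S rot3 at col 0 lands with bottom-row=0; cleared 0 line(s) (total 0); column heights now [3 2 0 5 6 6], max=6
Drop 5: Z rot0 at col 1 lands with bottom-row=5; cleared 0 line(s) (total 0); column heights now [3 7 7 6 6 6], max=7

Answer: 3 7 7 6 6 6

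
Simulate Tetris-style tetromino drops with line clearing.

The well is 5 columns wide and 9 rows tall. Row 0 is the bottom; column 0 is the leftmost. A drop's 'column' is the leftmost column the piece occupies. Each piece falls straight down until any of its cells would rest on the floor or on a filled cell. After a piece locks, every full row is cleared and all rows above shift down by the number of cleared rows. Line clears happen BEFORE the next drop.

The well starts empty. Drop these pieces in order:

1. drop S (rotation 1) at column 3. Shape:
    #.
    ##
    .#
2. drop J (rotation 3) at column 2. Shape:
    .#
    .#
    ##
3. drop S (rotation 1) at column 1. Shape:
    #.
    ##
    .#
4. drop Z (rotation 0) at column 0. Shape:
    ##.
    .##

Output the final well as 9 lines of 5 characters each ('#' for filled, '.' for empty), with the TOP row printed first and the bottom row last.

Answer: ##...
.##..
.#...
.###.
..##.
..##.
...#.
...##
....#

Derivation:
Drop 1: S rot1 at col 3 lands with bottom-row=0; cleared 0 line(s) (total 0); column heights now [0 0 0 3 2], max=3
Drop 2: J rot3 at col 2 lands with bottom-row=3; cleared 0 line(s) (total 0); column heights now [0 0 4 6 2], max=6
Drop 3: S rot1 at col 1 lands with bottom-row=4; cleared 0 line(s) (total 0); column heights now [0 7 6 6 2], max=7
Drop 4: Z rot0 at col 0 lands with bottom-row=7; cleared 0 line(s) (total 0); column heights now [9 9 8 6 2], max=9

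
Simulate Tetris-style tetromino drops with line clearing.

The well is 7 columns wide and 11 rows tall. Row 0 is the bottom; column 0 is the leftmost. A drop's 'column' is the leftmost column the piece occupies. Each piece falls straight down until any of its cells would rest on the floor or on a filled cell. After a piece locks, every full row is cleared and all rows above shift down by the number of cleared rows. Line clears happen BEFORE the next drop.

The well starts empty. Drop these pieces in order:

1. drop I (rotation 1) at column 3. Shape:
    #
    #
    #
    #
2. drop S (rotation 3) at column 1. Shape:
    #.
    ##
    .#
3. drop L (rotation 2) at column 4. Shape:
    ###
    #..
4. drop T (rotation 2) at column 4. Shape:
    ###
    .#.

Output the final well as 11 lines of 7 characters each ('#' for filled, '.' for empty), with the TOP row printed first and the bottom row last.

Answer: .......
.......
.......
.......
.......
.......
.......
...####
.#.#.#.
.######
..###..

Derivation:
Drop 1: I rot1 at col 3 lands with bottom-row=0; cleared 0 line(s) (total 0); column heights now [0 0 0 4 0 0 0], max=4
Drop 2: S rot3 at col 1 lands with bottom-row=0; cleared 0 line(s) (total 0); column heights now [0 3 2 4 0 0 0], max=4
Drop 3: L rot2 at col 4 lands with bottom-row=0; cleared 0 line(s) (total 0); column heights now [0 3 2 4 2 2 2], max=4
Drop 4: T rot2 at col 4 lands with bottom-row=2; cleared 0 line(s) (total 0); column heights now [0 3 2 4 4 4 4], max=4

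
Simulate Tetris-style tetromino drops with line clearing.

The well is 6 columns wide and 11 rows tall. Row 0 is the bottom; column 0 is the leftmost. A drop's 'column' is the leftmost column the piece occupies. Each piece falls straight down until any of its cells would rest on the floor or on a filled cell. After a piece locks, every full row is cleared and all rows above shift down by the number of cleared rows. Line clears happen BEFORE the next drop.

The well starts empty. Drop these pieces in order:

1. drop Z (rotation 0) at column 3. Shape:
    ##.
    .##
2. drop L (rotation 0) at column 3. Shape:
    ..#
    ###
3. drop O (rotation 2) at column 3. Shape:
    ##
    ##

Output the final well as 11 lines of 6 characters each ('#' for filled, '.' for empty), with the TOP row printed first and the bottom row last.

Answer: ......
......
......
......
......
......
...##.
...###
...###
...##.
....##

Derivation:
Drop 1: Z rot0 at col 3 lands with bottom-row=0; cleared 0 line(s) (total 0); column heights now [0 0 0 2 2 1], max=2
Drop 2: L rot0 at col 3 lands with bottom-row=2; cleared 0 line(s) (total 0); column heights now [0 0 0 3 3 4], max=4
Drop 3: O rot2 at col 3 lands with bottom-row=3; cleared 0 line(s) (total 0); column heights now [0 0 0 5 5 4], max=5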